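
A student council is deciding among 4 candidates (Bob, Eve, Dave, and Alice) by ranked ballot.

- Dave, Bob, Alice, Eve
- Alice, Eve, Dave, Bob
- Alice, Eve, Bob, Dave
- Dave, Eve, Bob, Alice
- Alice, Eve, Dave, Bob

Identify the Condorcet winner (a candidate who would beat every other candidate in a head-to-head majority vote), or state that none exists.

Alice

Head-to-head results (5 voters total):
Bob vs Eve: Eve wins 4–1.
Bob vs Dave: Dave wins 4–1.
Bob vs Alice: Alice wins 3–2.
Eve vs Dave: Eve wins 3–2.
Eve vs Alice: Alice wins 4–1.
Dave vs Alice: Alice wins 3–2.
Alice beats each rival — Bob (3–2), Eve (4–1), Dave (3–2) — so Alice is the Condorcet winner.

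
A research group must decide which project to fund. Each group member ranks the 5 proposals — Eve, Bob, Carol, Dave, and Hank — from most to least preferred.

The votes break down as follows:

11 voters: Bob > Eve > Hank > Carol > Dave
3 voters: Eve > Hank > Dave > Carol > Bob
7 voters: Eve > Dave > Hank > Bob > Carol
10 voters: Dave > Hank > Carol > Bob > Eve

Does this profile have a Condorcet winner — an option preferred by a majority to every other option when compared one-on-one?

Head-to-head results (31 voters total):
Eve vs Bob: Bob wins 21–10.
Eve vs Carol: Eve wins 21–10.
Eve vs Dave: Eve wins 21–10.
Eve vs Hank: Eve wins 21–10.
Bob vs Carol: Bob wins 18–13.
Bob vs Dave: Dave wins 20–11.
Bob vs Hank: Hank wins 20–11.
Carol vs Dave: Dave wins 20–11.
Carol vs Hank: Hank wins 31–0.
Dave vs Hank: Dave wins 17–14.
No candidate beats all others: Eve beats Dave beats Bob beats Eve, a majority cycle.

No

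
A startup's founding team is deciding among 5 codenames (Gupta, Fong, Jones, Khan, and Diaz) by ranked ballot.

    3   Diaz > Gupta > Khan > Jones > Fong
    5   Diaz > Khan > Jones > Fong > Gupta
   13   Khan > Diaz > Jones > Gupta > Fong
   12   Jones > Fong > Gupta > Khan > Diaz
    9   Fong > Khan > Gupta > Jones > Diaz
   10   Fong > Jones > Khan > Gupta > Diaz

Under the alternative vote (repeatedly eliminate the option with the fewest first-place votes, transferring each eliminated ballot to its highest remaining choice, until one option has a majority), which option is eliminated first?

Round 1: Fong 19, Khan 13, Jones 12, Diaz 8, Gupta 0. Gupta has the fewest and is eliminated.
Round 2: Fong 19, Khan 13, Jones 12, Diaz 8. Diaz has the fewest and is eliminated.
Round 3: Khan 21, Fong 19, Jones 12. Jones has the fewest and is eliminated.
Round 4: Fong 31, Khan 21. Fong has a majority.

Gupta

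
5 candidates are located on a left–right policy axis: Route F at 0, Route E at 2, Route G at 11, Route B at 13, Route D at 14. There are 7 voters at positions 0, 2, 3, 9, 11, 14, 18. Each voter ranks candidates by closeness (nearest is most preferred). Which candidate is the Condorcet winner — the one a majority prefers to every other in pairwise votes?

With single-peaked preferences on a line, the Condorcet winner is the candidate closest to the median voter.
The median voter (position 9) is closest to Route G at 11.
Check: Route G vs Route B — voters closer to Route G: 5 of 7.

Route G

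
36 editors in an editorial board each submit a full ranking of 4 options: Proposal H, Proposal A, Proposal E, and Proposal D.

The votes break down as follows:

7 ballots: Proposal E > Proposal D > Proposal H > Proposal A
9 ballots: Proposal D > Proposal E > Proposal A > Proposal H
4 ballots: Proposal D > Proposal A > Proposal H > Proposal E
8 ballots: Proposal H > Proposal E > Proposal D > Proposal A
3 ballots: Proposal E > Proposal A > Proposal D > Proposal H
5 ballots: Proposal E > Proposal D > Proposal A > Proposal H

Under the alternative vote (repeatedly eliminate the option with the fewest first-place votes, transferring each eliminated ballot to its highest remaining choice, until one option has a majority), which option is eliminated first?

Proposal A

Round 1: Proposal E 15, Proposal D 13, Proposal H 8, Proposal A 0. Proposal A has the fewest and is eliminated.
Round 2: Proposal E 15, Proposal D 13, Proposal H 8. Proposal H has the fewest and is eliminated.
Round 3: Proposal E 23, Proposal D 13. Proposal E has a majority.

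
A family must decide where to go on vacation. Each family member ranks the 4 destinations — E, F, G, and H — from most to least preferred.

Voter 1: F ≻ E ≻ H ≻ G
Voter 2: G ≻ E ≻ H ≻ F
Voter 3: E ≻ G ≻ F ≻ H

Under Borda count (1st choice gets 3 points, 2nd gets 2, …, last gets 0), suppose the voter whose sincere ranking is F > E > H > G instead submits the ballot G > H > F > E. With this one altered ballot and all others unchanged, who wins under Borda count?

G

Borda totals with the altered ballot: E 5, F 2, G 8, H 3.
The switch changes the winner from E to G.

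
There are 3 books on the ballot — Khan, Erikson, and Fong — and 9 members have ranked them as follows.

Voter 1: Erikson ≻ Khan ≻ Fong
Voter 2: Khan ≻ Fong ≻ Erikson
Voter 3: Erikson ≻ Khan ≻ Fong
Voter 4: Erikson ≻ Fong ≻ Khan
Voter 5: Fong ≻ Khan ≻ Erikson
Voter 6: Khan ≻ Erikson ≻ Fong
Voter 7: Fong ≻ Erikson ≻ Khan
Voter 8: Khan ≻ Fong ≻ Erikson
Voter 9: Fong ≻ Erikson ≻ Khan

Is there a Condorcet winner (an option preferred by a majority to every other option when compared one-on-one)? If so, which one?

None — there is no Condorcet winner

Head-to-head results (9 voters total):
Khan vs Erikson: Erikson wins 5–4.
Khan vs Fong: Khan wins 5–4.
Erikson vs Fong: Fong wins 5–4.
No candidate beats all others: Khan beats Fong beats Erikson beats Khan, a majority cycle.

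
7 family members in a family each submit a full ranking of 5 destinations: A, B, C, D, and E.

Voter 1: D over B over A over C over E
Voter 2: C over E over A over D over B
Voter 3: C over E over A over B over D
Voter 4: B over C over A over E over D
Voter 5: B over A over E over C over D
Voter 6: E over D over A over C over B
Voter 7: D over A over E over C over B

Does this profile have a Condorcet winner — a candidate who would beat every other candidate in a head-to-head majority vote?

Head-to-head results (7 voters total):
A vs B: A wins 4–3.
A vs C: A wins 4–3.
A vs D: A wins 4–3.
A vs E: A wins 4–3.
B vs C: C wins 4–3.
B vs D: D wins 4–3.
B vs E: E wins 4–3.
C vs D: C wins 4–3.
C vs E: C wins 4–3.
D vs E: E wins 5–2.
A beats each rival — B (4–3), C (4–3), D (4–3), E (4–3) — so A is the Condorcet winner.

Yes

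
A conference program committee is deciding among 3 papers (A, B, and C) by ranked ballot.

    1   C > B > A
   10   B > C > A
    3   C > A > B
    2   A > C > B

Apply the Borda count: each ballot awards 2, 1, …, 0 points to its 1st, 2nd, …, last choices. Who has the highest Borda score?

Borda scores:
  A: 0 + 10·0 + 3·1 + 2·2 = 7
  B: 1 + 10·2 + 3·0 + 2·0 = 21
  C: 2 + 10·1 + 3·2 + 2·1 = 20
B has the highest total.

B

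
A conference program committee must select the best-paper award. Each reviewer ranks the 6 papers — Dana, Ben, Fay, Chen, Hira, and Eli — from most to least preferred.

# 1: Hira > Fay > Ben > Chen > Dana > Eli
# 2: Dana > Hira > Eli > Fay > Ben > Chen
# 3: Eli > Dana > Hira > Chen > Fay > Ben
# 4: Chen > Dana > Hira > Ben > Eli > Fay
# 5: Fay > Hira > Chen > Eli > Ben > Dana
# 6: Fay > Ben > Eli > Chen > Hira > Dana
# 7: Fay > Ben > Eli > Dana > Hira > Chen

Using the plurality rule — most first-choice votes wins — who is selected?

Fay

First-place vote totals:
  Dana: 1
  Ben: 0
  Fay: 3
  Chen: 1
  Hira: 1
  Eli: 1
Fay has the most first-place votes.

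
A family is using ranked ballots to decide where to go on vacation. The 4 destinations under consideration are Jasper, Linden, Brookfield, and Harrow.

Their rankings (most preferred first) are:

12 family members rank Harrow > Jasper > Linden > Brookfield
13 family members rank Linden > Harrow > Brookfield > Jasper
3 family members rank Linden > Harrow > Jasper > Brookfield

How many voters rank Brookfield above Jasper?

Ballots ranking Brookfield above Jasper: 13.
Ballots ranking Jasper above Brookfield: 12+3 = 15.
So 13 of 28 voters prefer Brookfield to Jasper.

13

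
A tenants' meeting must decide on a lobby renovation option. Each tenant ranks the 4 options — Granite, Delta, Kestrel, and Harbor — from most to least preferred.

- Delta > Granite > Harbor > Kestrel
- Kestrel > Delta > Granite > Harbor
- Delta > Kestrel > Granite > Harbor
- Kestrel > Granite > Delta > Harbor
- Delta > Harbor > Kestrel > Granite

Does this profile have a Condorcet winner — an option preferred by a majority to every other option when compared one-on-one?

Yes

Head-to-head results (5 voters total):
Granite vs Delta: Delta wins 4–1.
Granite vs Kestrel: Kestrel wins 4–1.
Granite vs Harbor: Granite wins 4–1.
Delta vs Kestrel: Delta wins 3–2.
Delta vs Harbor: Delta wins 5–0.
Kestrel vs Harbor: Kestrel wins 3–2.
Delta beats each rival — Granite (4–1), Kestrel (3–2), Harbor (5–0) — so Delta is the Condorcet winner.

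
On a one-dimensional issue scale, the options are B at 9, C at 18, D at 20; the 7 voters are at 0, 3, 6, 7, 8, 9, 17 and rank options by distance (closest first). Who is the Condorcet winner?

With single-peaked preferences on a line, the Condorcet winner is the candidate closest to the median voter.
The median voter (position 7) is closest to B at 9.
Check: B vs C — voters closer to B: 6 of 7.

B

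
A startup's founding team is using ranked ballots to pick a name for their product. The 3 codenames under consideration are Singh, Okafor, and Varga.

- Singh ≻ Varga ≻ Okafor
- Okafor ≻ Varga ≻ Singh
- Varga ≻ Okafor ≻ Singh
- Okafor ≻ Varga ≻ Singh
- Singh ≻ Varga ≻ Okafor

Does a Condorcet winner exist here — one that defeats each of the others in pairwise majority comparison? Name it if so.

Head-to-head results (5 voters total):
Singh vs Okafor: Okafor wins 3–2.
Singh vs Varga: Varga wins 3–2.
Okafor vs Varga: Varga wins 3–2.
Varga beats each rival — Singh (3–2), Okafor (3–2) — so Varga is the Condorcet winner.

Varga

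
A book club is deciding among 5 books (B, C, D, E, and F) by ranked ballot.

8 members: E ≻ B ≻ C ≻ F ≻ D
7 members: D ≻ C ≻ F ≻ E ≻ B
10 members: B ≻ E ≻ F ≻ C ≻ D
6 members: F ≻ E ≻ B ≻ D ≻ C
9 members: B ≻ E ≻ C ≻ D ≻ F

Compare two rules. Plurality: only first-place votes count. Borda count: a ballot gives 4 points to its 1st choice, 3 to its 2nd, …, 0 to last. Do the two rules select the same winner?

Plurality first-place counts: B 19, C 0, D 7, E 8, F 6 → B.
Borda totals: B 112, C 65, D 43, E 114, F 66 → E.
The two rules disagree: plurality picks B, Borda picks E.

No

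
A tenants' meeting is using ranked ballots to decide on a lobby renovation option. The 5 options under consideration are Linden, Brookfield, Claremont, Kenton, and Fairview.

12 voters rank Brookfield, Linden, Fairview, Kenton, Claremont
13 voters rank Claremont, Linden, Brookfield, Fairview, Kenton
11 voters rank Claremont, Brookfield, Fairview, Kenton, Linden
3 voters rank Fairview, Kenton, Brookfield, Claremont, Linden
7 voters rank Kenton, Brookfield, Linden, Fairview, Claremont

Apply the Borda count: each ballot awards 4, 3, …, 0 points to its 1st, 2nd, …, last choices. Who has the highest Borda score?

Borda scores:
  Linden: 12·3 + 13·3 + 11·0 + 3·0 + 7·2 = 89
  Brookfield: 12·4 + 13·2 + 11·3 + 3·2 + 7·3 = 134
  Claremont: 12·0 + 13·4 + 11·4 + 3·1 + 7·0 = 99
  Kenton: 12·1 + 13·0 + 11·1 + 3·3 + 7·4 = 60
  Fairview: 12·2 + 13·1 + 11·2 + 3·4 + 7·1 = 78
Brookfield has the highest total.

Brookfield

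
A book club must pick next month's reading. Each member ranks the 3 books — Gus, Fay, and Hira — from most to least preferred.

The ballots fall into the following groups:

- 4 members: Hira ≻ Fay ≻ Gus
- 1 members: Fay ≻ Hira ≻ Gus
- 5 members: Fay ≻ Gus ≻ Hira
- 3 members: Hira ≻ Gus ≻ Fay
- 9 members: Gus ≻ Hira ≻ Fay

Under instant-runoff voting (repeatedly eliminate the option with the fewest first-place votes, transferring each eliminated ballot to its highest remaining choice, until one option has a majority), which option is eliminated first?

Fay

Round 1: Gus 9, Hira 7, Fay 6. Fay has the fewest and is eliminated.
Round 2: Gus 14, Hira 8. Gus has a majority.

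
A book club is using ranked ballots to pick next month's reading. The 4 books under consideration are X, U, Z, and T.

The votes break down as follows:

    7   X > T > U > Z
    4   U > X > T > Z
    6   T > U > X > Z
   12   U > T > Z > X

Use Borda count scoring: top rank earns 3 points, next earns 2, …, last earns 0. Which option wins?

Borda scores:
  X: 7·3 + 4·2 + 6·1 + 12·0 = 35
  U: 7·1 + 4·3 + 6·2 + 12·3 = 67
  Z: 7·0 + 4·0 + 6·0 + 12·1 = 12
  T: 7·2 + 4·1 + 6·3 + 12·2 = 60
U has the highest total.

U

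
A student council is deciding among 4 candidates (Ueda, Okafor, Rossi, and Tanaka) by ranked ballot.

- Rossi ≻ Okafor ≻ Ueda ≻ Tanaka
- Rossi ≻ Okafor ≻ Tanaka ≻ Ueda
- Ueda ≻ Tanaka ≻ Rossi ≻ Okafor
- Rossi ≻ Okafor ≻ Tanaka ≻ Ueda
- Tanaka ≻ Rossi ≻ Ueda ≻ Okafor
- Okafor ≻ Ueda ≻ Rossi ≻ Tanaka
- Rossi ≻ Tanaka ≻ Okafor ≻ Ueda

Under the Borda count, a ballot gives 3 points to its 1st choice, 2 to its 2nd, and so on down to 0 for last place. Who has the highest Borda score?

Borda scores:
  Ueda: 1 + 0 + 3 + 0 + 1 + 2 + 0 = 7
  Okafor: 2 + 2 + 0 + 2 + 0 + 3 + 1 = 10
  Rossi: 3 + 3 + 1 + 3 + 2 + 1 + 3 = 16
  Tanaka: 0 + 1 + 2 + 1 + 3 + 0 + 2 = 9
Rossi has the highest total.

Rossi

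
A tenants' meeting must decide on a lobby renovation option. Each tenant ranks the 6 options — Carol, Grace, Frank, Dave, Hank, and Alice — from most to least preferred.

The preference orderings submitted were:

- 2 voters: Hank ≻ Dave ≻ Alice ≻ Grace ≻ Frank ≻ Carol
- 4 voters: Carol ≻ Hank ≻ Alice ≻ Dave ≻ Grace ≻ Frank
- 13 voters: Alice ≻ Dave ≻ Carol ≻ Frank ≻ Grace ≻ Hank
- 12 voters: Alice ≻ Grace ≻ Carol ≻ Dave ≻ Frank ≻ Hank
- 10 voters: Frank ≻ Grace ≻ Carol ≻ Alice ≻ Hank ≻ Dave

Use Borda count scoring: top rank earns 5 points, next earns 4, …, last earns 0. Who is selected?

Alice

Borda scores:
  Carol: 2·0 + 4·5 + 13·3 + 12·3 + 10·3 = 125
  Grace: 2·2 + 4·1 + 13·1 + 12·4 + 10·4 = 109
  Frank: 2·1 + 4·0 + 13·2 + 12·1 + 10·5 = 90
  Dave: 2·4 + 4·2 + 13·4 + 12·2 + 10·0 = 92
  Hank: 2·5 + 4·4 + 13·0 + 12·0 + 10·1 = 36
  Alice: 2·3 + 4·3 + 13·5 + 12·5 + 10·2 = 163
Alice has the highest total.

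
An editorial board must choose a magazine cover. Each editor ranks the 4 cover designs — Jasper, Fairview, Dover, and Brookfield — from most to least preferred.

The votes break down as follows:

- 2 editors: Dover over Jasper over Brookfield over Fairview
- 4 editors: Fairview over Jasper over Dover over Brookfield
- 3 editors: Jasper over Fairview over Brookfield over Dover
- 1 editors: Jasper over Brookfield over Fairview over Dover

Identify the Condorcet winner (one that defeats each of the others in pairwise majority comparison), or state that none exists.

Head-to-head results (10 voters total):
Jasper vs Fairview: Jasper wins 6–4.
Jasper vs Dover: Jasper wins 8–2.
Jasper vs Brookfield: Jasper wins 10–0.
Fairview vs Dover: Fairview wins 8–2.
Fairview vs Brookfield: Fairview wins 7–3.
Dover vs Brookfield: Dover wins 6–4.
Jasper beats each rival — Fairview (6–4), Dover (8–2), Brookfield (10–0) — so Jasper is the Condorcet winner.

Jasper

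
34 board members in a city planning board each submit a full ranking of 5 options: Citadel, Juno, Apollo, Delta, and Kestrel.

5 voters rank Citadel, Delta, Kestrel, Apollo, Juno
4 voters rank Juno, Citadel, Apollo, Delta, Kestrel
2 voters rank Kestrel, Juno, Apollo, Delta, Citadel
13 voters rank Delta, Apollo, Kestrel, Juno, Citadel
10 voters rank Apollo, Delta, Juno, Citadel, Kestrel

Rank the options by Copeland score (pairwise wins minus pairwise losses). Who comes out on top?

Delta

Pairwise results:
  Citadel vs Juno: Juno wins 29–5.
  Citadel vs Apollo: Apollo wins 25–9.
  Citadel vs Delta: Delta wins 25–9.
  Citadel vs Kestrel: Citadel wins 19–15.
  Juno vs Apollo: Apollo wins 28–6.
  Juno vs Delta: Delta wins 28–6.
  Juno vs Kestrel: Kestrel wins 20–14.
  Apollo vs Delta: Delta wins 18–16.
  Apollo vs Kestrel: Apollo wins 27–7.
  Delta vs Kestrel: Delta wins 32–2.
Copeland scores (wins − losses):
  Citadel: 1 − 3 = -2
  Juno: 1 − 3 = -2
  Apollo: 3 − 1 = 2
  Delta: 4 − 0 = 4
  Kestrel: 1 − 3 = -2
Delta has the best Copeland score.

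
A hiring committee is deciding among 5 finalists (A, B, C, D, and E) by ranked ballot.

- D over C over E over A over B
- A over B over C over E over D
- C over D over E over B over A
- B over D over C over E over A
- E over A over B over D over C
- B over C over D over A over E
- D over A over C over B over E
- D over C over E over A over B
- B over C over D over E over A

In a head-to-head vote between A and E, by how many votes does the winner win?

3

Ballots ranking A above E: 3.
Ballots ranking E above A: 6.
E wins 6–3, a margin of 3.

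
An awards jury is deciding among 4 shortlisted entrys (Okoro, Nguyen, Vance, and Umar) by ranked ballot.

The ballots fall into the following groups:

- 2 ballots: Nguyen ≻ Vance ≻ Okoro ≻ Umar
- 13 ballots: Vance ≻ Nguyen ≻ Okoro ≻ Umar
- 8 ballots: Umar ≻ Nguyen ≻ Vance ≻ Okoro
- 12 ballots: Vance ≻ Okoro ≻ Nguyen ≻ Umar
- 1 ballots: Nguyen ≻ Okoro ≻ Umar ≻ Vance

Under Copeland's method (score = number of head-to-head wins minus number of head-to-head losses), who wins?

Pairwise results:
  Okoro vs Nguyen: Nguyen wins 24–12.
  Okoro vs Vance: Vance wins 35–1.
  Okoro vs Umar: Okoro wins 28–8.
  Nguyen vs Vance: Vance wins 25–11.
  Nguyen vs Umar: Nguyen wins 28–8.
  Vance vs Umar: Vance wins 27–9.
Copeland scores (wins − losses):
  Okoro: 1 − 2 = -1
  Nguyen: 2 − 1 = 1
  Vance: 3 − 0 = 3
  Umar: 0 − 3 = -3
Vance has the best Copeland score.

Vance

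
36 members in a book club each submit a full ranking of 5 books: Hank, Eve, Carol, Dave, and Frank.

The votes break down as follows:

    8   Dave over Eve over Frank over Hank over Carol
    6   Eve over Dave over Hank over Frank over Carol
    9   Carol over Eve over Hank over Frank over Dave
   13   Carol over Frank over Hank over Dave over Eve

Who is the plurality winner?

Carol

First-place vote totals:
  Hank: 0
  Eve: 6
  Carol: 22
  Dave: 8
  Frank: 0
Carol has the most first-place votes.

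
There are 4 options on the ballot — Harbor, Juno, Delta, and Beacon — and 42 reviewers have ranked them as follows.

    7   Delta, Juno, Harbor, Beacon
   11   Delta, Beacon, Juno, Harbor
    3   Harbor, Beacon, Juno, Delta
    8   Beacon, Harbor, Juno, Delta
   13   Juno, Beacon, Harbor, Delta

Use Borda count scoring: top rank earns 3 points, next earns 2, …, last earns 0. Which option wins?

Borda scores:
  Harbor: 7·1 + 11·0 + 3·3 + 8·2 + 13·1 = 45
  Juno: 7·2 + 11·1 + 3·1 + 8·1 + 13·3 = 75
  Delta: 7·3 + 11·3 + 3·0 + 8·0 + 13·0 = 54
  Beacon: 7·0 + 11·2 + 3·2 + 8·3 + 13·2 = 78
Beacon has the highest total.

Beacon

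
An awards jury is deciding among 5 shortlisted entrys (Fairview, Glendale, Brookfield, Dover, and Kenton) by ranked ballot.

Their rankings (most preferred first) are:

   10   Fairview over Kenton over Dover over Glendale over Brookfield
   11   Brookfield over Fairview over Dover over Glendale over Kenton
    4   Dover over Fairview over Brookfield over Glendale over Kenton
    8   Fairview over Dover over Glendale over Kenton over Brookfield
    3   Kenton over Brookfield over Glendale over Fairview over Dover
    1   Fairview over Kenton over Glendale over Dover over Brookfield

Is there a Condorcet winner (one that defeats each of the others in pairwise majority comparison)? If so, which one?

Fairview

Head-to-head results (37 voters total):
Fairview vs Glendale: Fairview wins 34–3.
Fairview vs Brookfield: Fairview wins 23–14.
Fairview vs Dover: Fairview wins 33–4.
Fairview vs Kenton: Fairview wins 34–3.
Glendale vs Brookfield: Glendale wins 19–18.
Glendale vs Dover: Dover wins 33–4.
Glendale vs Kenton: Glendale wins 23–14.
Brookfield vs Dover: Dover wins 23–14.
Brookfield vs Kenton: Kenton wins 22–15.
Dover vs Kenton: Dover wins 23–14.
Fairview beats each rival — Glendale (34–3), Brookfield (23–14), Dover (33–4), Kenton (34–3) — so Fairview is the Condorcet winner.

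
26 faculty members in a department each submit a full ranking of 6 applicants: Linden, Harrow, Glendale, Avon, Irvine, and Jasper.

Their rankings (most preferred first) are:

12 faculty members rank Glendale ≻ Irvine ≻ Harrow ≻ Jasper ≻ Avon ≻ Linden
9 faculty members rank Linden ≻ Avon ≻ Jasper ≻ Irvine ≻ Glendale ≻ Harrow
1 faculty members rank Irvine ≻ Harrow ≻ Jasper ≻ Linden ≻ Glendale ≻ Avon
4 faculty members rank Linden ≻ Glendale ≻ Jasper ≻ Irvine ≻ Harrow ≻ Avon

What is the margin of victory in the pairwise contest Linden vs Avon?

2

Ballots ranking Linden above Avon: 9+1+4 = 14.
Ballots ranking Avon above Linden: 12.
Linden wins 14–12, a margin of 2.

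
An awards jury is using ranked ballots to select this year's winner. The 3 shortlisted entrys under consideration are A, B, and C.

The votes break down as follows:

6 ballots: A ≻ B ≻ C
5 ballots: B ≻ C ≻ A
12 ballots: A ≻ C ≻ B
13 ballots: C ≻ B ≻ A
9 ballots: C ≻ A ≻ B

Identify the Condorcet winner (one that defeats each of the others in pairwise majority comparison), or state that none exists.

C

Head-to-head results (45 voters total):
A vs B: A wins 27–18.
A vs C: C wins 27–18.
B vs C: C wins 34–11.
C beats each rival — A (27–18), B (34–11) — so C is the Condorcet winner.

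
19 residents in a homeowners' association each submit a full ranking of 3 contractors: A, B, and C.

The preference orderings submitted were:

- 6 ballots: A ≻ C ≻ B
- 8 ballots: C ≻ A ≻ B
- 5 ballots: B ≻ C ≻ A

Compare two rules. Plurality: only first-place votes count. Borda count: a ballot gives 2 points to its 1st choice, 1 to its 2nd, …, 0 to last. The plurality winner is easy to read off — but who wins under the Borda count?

C

Plurality first-place counts: A 6, B 5, C 8 → C.
Borda totals: A 20, B 10, C 27 → C.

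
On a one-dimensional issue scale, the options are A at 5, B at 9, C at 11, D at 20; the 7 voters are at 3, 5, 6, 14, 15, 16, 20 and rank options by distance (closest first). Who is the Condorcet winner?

C

With single-peaked preferences on a line, the Condorcet winner is the candidate closest to the median voter.
The median voter (position 14) is closest to C at 11.
Check: C vs A — voters closer to C: 4 of 7.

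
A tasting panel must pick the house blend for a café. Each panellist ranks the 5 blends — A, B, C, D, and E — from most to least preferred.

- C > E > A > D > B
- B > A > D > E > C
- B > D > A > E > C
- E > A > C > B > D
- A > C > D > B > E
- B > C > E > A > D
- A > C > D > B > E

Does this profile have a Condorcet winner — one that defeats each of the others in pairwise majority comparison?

Yes

Head-to-head results (7 voters total):
A vs B: A wins 4–3.
A vs C: A wins 5–2.
A vs D: A wins 6–1.
A vs E: A wins 4–3.
B vs C: C wins 4–3.
B vs D: B wins 4–3.
B vs E: B wins 5–2.
C vs D: C wins 5–2.
C vs E: C wins 4–3.
D vs E: D wins 4–3.
A beats each rival — B (4–3), C (5–2), D (6–1), E (4–3) — so A is the Condorcet winner.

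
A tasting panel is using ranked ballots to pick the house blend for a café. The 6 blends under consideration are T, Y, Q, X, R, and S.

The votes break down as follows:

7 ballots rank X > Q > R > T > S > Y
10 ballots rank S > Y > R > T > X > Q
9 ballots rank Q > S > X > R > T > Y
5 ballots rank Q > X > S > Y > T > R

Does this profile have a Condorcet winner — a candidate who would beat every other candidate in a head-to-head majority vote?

No

Head-to-head results (31 voters total):
T vs Y: T wins 16–15.
T vs Q: Q wins 21–10.
T vs X: X wins 21–10.
T vs R: R wins 26–5.
T vs S: S wins 24–7.
Y vs Q: Q wins 21–10.
Y vs X: X wins 21–10.
Y vs R: R wins 16–15.
Y vs S: S wins 31–0.
Q vs X: X wins 17–14.
Q vs R: Q wins 21–10.
Q vs S: Q wins 21–10.
X vs R: X wins 21–10.
X vs S: S wins 19–12.
R vs S: S wins 24–7.
No candidate beats all others: Q beats S beats X beats Q, a majority cycle.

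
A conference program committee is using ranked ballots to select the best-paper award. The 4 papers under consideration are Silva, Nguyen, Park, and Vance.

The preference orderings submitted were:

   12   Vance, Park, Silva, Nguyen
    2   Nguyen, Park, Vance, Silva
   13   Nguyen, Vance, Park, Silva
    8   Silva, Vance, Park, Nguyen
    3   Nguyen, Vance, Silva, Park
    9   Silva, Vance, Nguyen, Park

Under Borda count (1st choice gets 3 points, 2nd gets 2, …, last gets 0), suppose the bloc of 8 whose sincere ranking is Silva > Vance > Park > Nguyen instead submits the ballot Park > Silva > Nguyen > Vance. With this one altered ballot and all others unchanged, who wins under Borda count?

Borda totals with the altered ballot: Silva 58, Nguyen 71, Park 65, Vance 88.
The winner is unchanged: still Vance.

Vance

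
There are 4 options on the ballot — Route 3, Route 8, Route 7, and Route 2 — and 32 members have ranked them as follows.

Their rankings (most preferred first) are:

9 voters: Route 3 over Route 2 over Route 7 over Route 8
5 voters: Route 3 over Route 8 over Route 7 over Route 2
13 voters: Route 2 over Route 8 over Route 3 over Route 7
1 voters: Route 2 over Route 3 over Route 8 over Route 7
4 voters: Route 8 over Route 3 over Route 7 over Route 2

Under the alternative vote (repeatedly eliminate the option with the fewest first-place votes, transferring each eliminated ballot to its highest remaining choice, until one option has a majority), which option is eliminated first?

Round 1: Route 3 14, Route 2 14, Route 8 4, Route 7 0. Route 7 has the fewest and is eliminated.
Round 2: Route 3 14, Route 2 14, Route 8 4. Route 8 has the fewest and is eliminated.
Round 3: Route 3 18, Route 2 14. Route 3 has a majority.

Route 7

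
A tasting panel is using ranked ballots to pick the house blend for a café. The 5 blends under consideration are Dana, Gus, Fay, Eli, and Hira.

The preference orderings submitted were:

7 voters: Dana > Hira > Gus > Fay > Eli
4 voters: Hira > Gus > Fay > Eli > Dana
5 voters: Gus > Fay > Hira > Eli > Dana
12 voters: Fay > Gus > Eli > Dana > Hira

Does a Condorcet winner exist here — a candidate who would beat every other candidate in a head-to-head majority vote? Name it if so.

Head-to-head results (28 voters total):
Dana vs Gus: Gus wins 21–7.
Dana vs Fay: Fay wins 21–7.
Dana vs Eli: Eli wins 21–7.
Dana vs Hira: Dana wins 19–9.
Gus vs Fay: Gus wins 16–12.
Gus vs Eli: Gus wins 28–0.
Gus vs Hira: Gus wins 17–11.
Fay vs Eli: Fay wins 28–0.
Fay vs Hira: Fay wins 17–11.
Eli vs Hira: Hira wins 16–12.
Gus beats each rival — Dana (21–7), Fay (16–12), Eli (28–0), Hira (17–11) — so Gus is the Condorcet winner.

Gus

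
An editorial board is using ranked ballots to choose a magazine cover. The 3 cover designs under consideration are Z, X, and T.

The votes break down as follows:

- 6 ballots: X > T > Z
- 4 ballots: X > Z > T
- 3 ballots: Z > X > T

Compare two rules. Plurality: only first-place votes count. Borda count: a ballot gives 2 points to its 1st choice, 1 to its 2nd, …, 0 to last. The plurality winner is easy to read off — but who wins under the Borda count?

X

Plurality first-place counts: Z 3, X 10, T 0 → X.
Borda totals: Z 10, X 23, T 6 → X.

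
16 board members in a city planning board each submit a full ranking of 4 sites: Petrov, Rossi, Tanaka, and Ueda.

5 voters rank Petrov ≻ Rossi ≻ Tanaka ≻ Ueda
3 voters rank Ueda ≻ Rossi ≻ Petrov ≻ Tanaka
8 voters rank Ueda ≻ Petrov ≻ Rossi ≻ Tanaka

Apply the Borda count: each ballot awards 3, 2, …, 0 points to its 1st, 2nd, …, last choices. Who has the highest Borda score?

Borda scores:
  Petrov: 5·3 + 3·1 + 8·2 = 34
  Rossi: 5·2 + 3·2 + 8·1 = 24
  Tanaka: 5·1 + 3·0 + 8·0 = 5
  Ueda: 5·0 + 3·3 + 8·3 = 33
Petrov has the highest total.

Petrov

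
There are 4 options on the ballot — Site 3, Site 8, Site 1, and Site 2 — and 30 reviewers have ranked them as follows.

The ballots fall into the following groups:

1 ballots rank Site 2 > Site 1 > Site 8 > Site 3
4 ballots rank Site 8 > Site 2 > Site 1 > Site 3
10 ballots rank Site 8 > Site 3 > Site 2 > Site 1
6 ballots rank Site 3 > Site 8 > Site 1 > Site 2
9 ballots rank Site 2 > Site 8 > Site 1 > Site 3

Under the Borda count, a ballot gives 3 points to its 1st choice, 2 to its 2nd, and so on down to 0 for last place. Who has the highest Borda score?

Borda scores:
  Site 3: 0 + 4·0 + 10·2 + 6·3 + 9·0 = 38
  Site 8: 1 + 4·3 + 10·3 + 6·2 + 9·2 = 73
  Site 1: 2 + 4·1 + 10·0 + 6·1 + 9·1 = 21
  Site 2: 3 + 4·2 + 10·1 + 6·0 + 9·3 = 48
Site 8 has the highest total.

Site 8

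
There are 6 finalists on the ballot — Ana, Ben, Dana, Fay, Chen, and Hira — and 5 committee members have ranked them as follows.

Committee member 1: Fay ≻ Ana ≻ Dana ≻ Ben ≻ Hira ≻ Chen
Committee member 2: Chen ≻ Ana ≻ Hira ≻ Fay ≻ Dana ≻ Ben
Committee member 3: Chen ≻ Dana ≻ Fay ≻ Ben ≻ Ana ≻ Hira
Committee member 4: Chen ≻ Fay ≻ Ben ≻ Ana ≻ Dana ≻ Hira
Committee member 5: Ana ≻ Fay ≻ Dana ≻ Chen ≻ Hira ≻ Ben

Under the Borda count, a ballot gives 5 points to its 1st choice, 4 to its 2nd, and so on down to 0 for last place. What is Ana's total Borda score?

Borda scores:
  Ana: 4 + 4 + 1 + 2 + 5 = 16
  Ben: 2 + 0 + 2 + 3 + 0 = 7
  Dana: 3 + 1 + 4 + 1 + 3 = 12
  Fay: 5 + 2 + 3 + 4 + 4 = 18
  Chen: 0 + 5 + 5 + 5 + 2 = 17
  Hira: 1 + 3 + 0 + 0 + 1 = 5

16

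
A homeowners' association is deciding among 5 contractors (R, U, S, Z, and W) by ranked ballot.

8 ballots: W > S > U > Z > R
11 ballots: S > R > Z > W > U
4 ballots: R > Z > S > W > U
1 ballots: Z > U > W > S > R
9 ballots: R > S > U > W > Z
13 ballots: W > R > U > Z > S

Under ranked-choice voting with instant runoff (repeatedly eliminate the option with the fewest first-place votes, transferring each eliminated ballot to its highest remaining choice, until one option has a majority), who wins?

Round 1: W 21, R 13, S 11, Z 1, U 0. U has the fewest and is eliminated.
Round 2: W 21, R 13, S 11, Z 1. Z has the fewest and is eliminated.
Round 3: W 22, R 13, S 11. S has the fewest and is eliminated.
Round 4: R 24, W 22. R has a majority.

R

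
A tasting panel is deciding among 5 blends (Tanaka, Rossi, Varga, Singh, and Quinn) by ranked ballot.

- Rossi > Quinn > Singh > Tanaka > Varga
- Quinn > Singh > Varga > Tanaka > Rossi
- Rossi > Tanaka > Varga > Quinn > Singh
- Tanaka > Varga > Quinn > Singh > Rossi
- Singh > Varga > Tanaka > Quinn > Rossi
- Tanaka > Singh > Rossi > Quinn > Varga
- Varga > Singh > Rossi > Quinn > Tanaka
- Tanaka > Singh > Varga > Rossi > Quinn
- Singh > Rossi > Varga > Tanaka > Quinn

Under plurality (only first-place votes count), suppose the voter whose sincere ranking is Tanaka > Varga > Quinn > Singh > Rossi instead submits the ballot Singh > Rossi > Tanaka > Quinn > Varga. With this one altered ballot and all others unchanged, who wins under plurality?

First-place totals with the altered ballot: Tanaka 2, Rossi 2, Varga 1, Singh 3, Quinn 1.
The switch changes the winner from Tanaka to Singh.

Singh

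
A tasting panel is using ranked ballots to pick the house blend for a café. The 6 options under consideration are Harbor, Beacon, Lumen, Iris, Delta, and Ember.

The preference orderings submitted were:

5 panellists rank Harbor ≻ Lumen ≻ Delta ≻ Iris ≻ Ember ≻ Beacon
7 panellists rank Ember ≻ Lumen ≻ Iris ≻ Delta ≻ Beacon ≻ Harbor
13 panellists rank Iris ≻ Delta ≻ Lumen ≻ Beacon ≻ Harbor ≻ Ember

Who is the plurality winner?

First-place vote totals:
  Harbor: 5
  Beacon: 0
  Lumen: 0
  Iris: 13
  Delta: 0
  Ember: 7
Iris has the most first-place votes.

Iris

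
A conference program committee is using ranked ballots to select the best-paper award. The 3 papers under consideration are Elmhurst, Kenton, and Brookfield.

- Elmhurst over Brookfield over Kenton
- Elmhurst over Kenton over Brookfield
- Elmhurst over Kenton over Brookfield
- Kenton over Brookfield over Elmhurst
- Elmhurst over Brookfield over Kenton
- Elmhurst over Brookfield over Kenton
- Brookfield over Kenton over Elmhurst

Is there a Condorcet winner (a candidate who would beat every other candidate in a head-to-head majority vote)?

Yes

Head-to-head results (7 voters total):
Elmhurst vs Kenton: Elmhurst wins 5–2.
Elmhurst vs Brookfield: Elmhurst wins 5–2.
Kenton vs Brookfield: Brookfield wins 4–3.
Elmhurst beats each rival — Kenton (5–2), Brookfield (5–2) — so Elmhurst is the Condorcet winner.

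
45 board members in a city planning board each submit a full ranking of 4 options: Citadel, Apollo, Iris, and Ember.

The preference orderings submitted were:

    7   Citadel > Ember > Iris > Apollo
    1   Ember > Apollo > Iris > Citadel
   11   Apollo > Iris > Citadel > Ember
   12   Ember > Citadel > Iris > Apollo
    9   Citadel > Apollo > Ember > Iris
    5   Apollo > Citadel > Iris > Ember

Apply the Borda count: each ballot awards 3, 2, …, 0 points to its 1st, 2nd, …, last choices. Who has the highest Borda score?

Borda scores:
  Citadel: 7·3 + 0 + 11·1 + 12·2 + 9·3 + 5·2 = 93
  Apollo: 7·0 + 2 + 11·3 + 12·0 + 9·2 + 5·3 = 68
  Iris: 7·1 + 1 + 11·2 + 12·1 + 9·0 + 5·1 = 47
  Ember: 7·2 + 3 + 11·0 + 12·3 + 9·1 + 5·0 = 62
Citadel has the highest total.

Citadel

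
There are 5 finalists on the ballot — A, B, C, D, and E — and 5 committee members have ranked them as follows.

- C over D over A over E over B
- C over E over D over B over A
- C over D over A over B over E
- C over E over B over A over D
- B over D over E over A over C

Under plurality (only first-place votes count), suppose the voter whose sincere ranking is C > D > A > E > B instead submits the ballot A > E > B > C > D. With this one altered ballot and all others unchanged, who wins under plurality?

C

First-place totals with the altered ballot: A 1, B 1, C 3, D 0, E 0.
The winner is unchanged: still C.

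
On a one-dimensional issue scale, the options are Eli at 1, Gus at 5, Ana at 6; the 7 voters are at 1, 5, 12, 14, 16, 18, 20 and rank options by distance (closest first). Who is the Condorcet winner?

With single-peaked preferences on a line, the Condorcet winner is the candidate closest to the median voter.
The median voter (position 14) is closest to Ana at 6.
Check: Ana vs Gus — voters closer to Ana: 5 of 7.

Ana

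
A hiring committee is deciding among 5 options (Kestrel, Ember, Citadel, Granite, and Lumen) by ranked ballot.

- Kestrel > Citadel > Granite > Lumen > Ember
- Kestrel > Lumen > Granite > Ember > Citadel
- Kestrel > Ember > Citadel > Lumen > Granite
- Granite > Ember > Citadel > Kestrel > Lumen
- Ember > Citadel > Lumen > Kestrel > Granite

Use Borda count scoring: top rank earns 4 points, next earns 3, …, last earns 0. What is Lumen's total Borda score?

7

Borda scores:
  Kestrel: 4 + 4 + 4 + 1 + 1 = 14
  Ember: 0 + 1 + 3 + 3 + 4 = 11
  Citadel: 3 + 0 + 2 + 2 + 3 = 10
  Granite: 2 + 2 + 0 + 4 + 0 = 8
  Lumen: 1 + 3 + 1 + 0 + 2 = 7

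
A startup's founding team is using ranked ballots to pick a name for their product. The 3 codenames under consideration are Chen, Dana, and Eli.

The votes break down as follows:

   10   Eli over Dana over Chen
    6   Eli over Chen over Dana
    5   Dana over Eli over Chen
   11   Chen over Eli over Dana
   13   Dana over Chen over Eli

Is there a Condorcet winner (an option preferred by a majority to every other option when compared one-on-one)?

Head-to-head results (45 voters total):
Chen vs Dana: Dana wins 28–17.
Chen vs Eli: Chen wins 24–21.
Dana vs Eli: Eli wins 27–18.
No candidate beats all others: Chen beats Eli beats Dana beats Chen, a majority cycle.

No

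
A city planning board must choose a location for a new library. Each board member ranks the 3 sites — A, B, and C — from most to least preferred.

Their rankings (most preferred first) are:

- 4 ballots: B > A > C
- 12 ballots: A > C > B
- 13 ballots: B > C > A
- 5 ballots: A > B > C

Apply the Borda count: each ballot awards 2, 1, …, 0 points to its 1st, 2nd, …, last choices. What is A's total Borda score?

Borda scores:
  A: 4·1 + 12·2 + 13·0 + 5·2 = 38
  B: 4·2 + 12·0 + 13·2 + 5·1 = 39
  C: 4·0 + 12·1 + 13·1 + 5·0 = 25

38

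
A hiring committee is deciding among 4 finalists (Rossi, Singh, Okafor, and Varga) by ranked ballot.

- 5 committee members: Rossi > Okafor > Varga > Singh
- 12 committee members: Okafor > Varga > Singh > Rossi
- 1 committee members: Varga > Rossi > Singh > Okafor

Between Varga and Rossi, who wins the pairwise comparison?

Ballots ranking Varga above Rossi: 12+1 = 13.
Ballots ranking Rossi above Varga: 5.
Varga wins the head-to-head, 13–5.

Varga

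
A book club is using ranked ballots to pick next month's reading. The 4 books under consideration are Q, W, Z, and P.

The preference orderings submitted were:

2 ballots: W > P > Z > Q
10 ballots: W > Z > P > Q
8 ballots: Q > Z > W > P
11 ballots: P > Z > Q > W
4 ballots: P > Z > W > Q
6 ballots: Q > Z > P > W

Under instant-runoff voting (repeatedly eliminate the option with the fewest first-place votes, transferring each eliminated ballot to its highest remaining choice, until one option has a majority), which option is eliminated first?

Round 1: P 15, Q 14, W 12, Z 0. Z has the fewest and is eliminated.
Round 2: P 15, Q 14, W 12. W has the fewest and is eliminated.
Round 3: P 27, Q 14. P has a majority.

Z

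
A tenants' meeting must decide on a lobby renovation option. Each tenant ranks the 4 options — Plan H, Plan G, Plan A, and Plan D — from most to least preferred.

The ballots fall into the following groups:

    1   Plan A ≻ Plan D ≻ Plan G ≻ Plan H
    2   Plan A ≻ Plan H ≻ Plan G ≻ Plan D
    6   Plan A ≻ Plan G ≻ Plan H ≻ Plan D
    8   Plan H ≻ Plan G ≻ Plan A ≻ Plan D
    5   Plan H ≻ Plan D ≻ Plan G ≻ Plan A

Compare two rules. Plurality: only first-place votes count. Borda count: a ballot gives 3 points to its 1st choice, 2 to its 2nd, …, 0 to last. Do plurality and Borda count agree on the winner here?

Plurality first-place counts: Plan H 13, Plan G 0, Plan A 9, Plan D 0 → Plan H.
Borda totals: Plan H 49, Plan G 36, Plan A 35, Plan D 12 → Plan H.
The two rules agree on Plan H.

Yes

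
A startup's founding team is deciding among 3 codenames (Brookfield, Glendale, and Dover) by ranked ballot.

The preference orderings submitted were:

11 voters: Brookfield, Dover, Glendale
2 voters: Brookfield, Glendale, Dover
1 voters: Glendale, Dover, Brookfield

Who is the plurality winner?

First-place vote totals:
  Brookfield: 13
  Glendale: 1
  Dover: 0
Brookfield has the most first-place votes.

Brookfield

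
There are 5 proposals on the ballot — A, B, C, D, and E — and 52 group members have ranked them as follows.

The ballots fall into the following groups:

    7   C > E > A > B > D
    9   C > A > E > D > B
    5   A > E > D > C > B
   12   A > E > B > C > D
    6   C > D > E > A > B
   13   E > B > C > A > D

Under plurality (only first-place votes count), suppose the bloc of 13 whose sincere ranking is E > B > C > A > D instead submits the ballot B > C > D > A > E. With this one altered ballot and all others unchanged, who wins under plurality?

First-place totals with the altered ballot: A 17, B 13, C 22, D 0, E 0.
The winner is unchanged: still C.

C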